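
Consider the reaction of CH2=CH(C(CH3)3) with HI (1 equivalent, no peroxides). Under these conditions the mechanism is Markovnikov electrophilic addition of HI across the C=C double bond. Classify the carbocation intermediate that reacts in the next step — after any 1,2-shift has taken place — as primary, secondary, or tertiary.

Step 1: The π electrons of the C=C bond attack a proton of HI; Markovnikov addition places the new C–H on the less-substituted alkene carbon, so the positive charge ends up on the more-substituted carbon — a secondary carbocation. The H–I bond breaks heterolytically, releasing I⁻.
Step 2: Carbocation rearrangement: a 1,2-methyl shift from the adjacent tert-butyl carbon converts the initially-formed secondary cation into the more stable tertiary cation.
The cation rearranges from secondary to tertiary via a 1,2-methyl shift from the adjacent tert-butyl carbon; the tertiary cation is what reacts next.

tertiary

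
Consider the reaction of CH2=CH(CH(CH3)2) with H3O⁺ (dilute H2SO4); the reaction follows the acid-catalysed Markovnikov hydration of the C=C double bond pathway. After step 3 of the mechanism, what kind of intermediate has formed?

oxonium ion

Step 1: Electrophilic addition begins with the π(C=C) electrons forming a bond to the proton of H3O⁺. Following Markovnikov's rule, the resulting cation is secondary. H2O is released.
Step 2: A 1,2-hydride shift from the adjacent isopropyl carbon moves the positive charge from the secondary centre to an adjacent carbon, generating a more stable tertiary carbocation.
Step 3: Water acts as the nucleophile: an oxygen lone pair bonds to the cationic carbon, giving an oxonium-ion intermediate.
After step 3 the species present is an oxonium ion.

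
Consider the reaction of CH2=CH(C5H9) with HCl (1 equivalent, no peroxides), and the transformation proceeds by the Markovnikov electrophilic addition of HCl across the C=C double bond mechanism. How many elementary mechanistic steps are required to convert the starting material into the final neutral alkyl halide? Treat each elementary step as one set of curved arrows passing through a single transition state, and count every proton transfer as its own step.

Step 1: Electrophilic addition begins with the π(C=C) electrons forming a bond to the proton of HCl. Following Markovnikov's rule, the resulting cation is secondary. The H–Cl bond breaks heterolytically, releasing Cl⁻.
Step 2: A 1,2-hydride shift from the adjacent cyclopentyl carbon moves the positive charge from the secondary centre to an adjacent carbon, generating a more stable tertiary carbocation.
Step 3: The Cl⁻ anion donates a lone pair to the carbocation, forming the new C–Cl σ-bond and giving the neutral alkyl halide.
Total: 3 elementary steps.

3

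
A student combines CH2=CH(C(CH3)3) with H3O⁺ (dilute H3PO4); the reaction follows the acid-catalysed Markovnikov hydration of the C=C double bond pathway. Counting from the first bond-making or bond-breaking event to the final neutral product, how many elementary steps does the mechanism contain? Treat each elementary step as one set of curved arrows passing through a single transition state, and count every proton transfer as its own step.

4

Step 1: Electrophilic addition begins with the π(C=C) electrons forming a bond to the proton of H3O⁺. Following Markovnikov's rule, the resulting cation is secondary. H2O is released.
Step 2: Carbocation rearrangement: a 1,2-methyl shift from the adjacent tert-butyl carbon converts the initially-formed secondary cation into the more stable tertiary cation.
Step 3: Water acts as the nucleophile: an oxygen lone pair bonds to the cationic carbon, giving an oxonium-ion intermediate.
Step 4: H2O removes a proton from the oxonium oxygen, regenerating H3O⁺ and giving the neutral alcohol.
Total: 4 elementary steps.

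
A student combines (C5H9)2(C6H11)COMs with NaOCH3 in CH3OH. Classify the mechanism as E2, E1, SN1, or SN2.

E2

Conditions: a strong base with a tertiary substrate bearing a β-hydrogen.
These conditions are the textbook signature of the E2 pathway.
A strong (often hindered) base removes a β-H in concert with loss of the leaving group — bimolecular elimination.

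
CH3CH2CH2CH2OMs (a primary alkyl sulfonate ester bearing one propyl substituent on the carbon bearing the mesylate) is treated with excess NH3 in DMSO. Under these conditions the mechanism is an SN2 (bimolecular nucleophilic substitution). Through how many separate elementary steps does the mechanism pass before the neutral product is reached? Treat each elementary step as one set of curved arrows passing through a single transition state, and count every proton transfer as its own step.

Step 1: A lone pair on the N of NH3 attacks the α-carbon from the back side while the C–O bond breaks; both bonding electrons leave with MsO⁻. The product of this concerted step is an alkylammonium ion.
Step 2: A second equivalent of NH3 removes a proton from the N, giving the neutral product.
Total: 2 elementary steps.

2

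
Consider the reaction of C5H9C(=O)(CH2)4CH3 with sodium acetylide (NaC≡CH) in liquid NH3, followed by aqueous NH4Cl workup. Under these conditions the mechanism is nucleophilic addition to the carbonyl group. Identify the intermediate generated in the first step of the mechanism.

Step 1: Nucleophilic addition: HC≡C⁻ adds to the carbonyl carbon, pushing the π(C=O) electron pair onto oxygen and giving a tetrahedral alkoxide.
After step 1 the species present is a tetrahedral alkoxide intermediate.

tetrahedral alkoxide intermediate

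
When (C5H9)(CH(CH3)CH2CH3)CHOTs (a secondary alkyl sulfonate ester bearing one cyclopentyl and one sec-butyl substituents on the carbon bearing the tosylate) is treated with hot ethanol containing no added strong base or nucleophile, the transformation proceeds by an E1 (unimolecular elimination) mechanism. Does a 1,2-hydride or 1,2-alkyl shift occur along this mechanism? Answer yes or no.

The first-formed carbocation is secondary.
The adjacent cyclopentyl carbon already bears 2 other carbon substituents and has a hydrogen to migrate; after a 1,2-hydride shift from that carbon the positive charge sits on a tertiary centre.
Tertiary is more stable than secondary, so the shift occurs.

yes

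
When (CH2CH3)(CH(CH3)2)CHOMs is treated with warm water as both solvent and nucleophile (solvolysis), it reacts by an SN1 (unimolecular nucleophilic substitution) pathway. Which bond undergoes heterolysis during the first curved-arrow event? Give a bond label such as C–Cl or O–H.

Step 1: Unassisted departure of MsO⁻ (taking the C–O bonding pair) generates a secondary carbocation.
The bond broken in this step is the C–O bond.

C–O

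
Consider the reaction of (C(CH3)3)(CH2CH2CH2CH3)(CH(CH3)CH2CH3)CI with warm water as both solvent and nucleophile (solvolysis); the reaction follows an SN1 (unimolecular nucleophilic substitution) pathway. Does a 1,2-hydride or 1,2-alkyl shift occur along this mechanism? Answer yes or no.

The first-formed carbocation is tertiary.
No single 1,2-shift to an adjacent carbon would produce a more-substituted cation than the one already present, so no rearrangement occurs.

no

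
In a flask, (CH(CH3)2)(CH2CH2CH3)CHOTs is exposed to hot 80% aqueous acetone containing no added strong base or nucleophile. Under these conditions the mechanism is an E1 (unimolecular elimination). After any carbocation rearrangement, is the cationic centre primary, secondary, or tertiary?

Step 1: The C–O bond breaks with both electrons going to the tosylate; TsO⁻ leaves and a secondary carbocation remains.
Step 2: A hydride (H with its bonding pair) migrates from the adjacent isopropyl carbon to the cationic centre — a 1,2-hydride shift — upgrading the secondary cation to a tertiary one.
The cation rearranges from secondary to tertiary via a 1,2-hydride shift from the adjacent isopropyl carbon; the tertiary cation is what reacts next.

tertiary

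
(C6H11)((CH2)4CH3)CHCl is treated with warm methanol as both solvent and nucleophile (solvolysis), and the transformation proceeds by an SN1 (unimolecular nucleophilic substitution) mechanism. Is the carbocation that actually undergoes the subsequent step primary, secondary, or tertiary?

Step 1: The C–Cl bond breaks with both electrons going to the chloride; Cl⁻ leaves and a secondary carbocation remains.
Step 2: A hydride (H with its bonding pair) migrates from the adjacent cyclohexyl carbon to the cationic centre — a 1,2-hydride shift — upgrading the secondary cation to a tertiary one.
The cation rearranges from secondary to tertiary via a 1,2-hydride shift from the adjacent cyclohexyl carbon; the tertiary cation is what reacts next.

tertiary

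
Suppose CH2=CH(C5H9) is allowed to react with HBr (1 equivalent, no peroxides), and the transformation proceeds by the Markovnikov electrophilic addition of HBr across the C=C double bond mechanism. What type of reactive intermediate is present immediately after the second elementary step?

tertiary carbocation

Step 1: Protonation of the alkene by HBr: the π bond acts as the nucleophile and picks up H⁺, giving the more stable (Markovnikov) secondary carbocation. The H–Br bond breaks heterolytically, releasing Br⁻.
Step 2: Carbocation rearrangement: a 1,2-hydride shift from the adjacent cyclopentyl carbon converts the initially-formed secondary cation into the more stable tertiary cation.
After step 2 the species present is a tertiary carbocation.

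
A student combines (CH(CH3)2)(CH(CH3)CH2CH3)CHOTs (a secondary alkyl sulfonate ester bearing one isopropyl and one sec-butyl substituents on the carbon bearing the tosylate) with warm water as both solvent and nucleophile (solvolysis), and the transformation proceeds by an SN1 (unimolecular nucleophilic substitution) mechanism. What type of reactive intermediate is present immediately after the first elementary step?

secondary carbocation

Step 1: Unassisted departure of TsO⁻ (taking the C–O bonding pair) generates a secondary carbocation.
After step 1 the species present is a secondary carbocation.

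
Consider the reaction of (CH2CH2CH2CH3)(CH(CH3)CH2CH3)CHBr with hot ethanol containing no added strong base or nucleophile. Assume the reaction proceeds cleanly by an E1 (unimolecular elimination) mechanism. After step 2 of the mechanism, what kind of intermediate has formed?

Step 1: Unassisted departure of Br⁻ (taking the C–Br bonding pair) generates a secondary carbocation.
Step 2: Carbocation rearrangement: a 1,2-hydride shift from the adjacent sec-butyl carbon converts the initially-formed secondary cation into the more stable tertiary cation.
After step 2 the species present is a tertiary carbocation.

tertiary carbocation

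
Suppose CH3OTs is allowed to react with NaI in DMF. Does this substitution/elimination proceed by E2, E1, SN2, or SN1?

Conditions: a methyl substrate with a strong nucleophile in the polar aprotic solvent DMF.
These conditions are the textbook signature of the SN2 pathway.
An unhindered substrate with a strong nucleophile in a polar aprotic solvent favours one-step backside displacement.

SN2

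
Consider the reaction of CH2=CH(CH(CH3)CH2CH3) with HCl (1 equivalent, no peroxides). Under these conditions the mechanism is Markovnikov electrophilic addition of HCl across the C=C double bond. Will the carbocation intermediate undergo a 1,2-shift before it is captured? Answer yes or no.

yes

The first-formed carbocation is secondary.
The adjacent sec-butyl carbon already bears 2 other carbon substituents and has a hydrogen to migrate; after a 1,2-hydride shift from that carbon the positive charge sits on a tertiary centre.
Tertiary is more stable than secondary, so the shift occurs.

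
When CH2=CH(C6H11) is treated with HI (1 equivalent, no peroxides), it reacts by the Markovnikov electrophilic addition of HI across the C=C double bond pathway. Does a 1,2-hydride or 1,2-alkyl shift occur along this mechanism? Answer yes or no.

yes

The first-formed carbocation is secondary.
The adjacent cyclohexyl carbon already bears 2 other carbon substituents and has a hydrogen to migrate; after a 1,2-hydride shift from that carbon the positive charge sits on a tertiary centre.
Tertiary is more stable than secondary, so the shift occurs.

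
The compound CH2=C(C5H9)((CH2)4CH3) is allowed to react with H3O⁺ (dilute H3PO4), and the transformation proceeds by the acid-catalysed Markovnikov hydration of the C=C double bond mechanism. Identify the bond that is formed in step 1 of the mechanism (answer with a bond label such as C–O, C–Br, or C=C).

Step 1: The π electrons of the C=C bond attack a proton of H3O⁺; Markovnikov addition places the new C–H on the less-substituted alkene carbon, so the positive charge ends up on the more-substituted carbon — a tertiary carbocation. H2O is released.
The bond formed in this step is the C–H bond.

C–H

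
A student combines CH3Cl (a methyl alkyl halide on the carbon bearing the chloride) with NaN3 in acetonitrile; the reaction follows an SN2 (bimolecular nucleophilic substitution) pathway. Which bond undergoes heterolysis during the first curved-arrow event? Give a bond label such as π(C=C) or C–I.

Step 1: N3⁻ attacks the back face of the α-carbon while Cl⁻ departs with the C–Cl bonding pair — a single concerted displacement through a pentacoordinate transition state.
The bond broken in this step is the C–Cl bond.

C–Cl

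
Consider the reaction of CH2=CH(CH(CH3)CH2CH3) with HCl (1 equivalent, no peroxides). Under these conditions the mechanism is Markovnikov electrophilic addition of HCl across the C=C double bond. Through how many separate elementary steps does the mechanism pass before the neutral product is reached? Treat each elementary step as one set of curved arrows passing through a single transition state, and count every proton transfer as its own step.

Step 1: The π electrons of the C=C bond attack a proton of HCl; Markovnikov addition places the new C–H on the less-substituted alkene carbon, so the positive charge ends up on the more-substituted carbon — a secondary carbocation. The H–Cl bond breaks heterolytically, releasing Cl⁻.
Step 2: A hydride (H with its bonding pair) migrates from the adjacent sec-butyl carbon to the cationic centre — a 1,2-hydride shift — upgrading the secondary cation to a tertiary one.
Step 3: The Cl⁻ anion donates a lone pair to the carbocation, forming the new C–Cl σ-bond and giving the neutral alkyl halide.
Total: 3 elementary steps.

3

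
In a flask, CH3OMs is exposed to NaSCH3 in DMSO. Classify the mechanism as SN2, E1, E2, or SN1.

Conditions: a methyl substrate with a strong nucleophile in the polar aprotic solvent DMSO.
These conditions are the textbook signature of the SN2 pathway.
An unhindered substrate with a strong nucleophile in a polar aprotic solvent favours one-step backside displacement.

SN2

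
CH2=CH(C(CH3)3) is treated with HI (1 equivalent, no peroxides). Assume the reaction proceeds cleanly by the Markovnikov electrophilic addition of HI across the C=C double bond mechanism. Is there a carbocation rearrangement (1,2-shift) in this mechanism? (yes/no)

yes

The first-formed carbocation is secondary.
The adjacent tert-butyl carbon has no hydrogen but bears methyl groups; migration of one methyl with its bonding pair (a 1,2-methyl shift) places the charge on a tertiary centre.
Tertiary is more stable than secondary, so the shift occurs.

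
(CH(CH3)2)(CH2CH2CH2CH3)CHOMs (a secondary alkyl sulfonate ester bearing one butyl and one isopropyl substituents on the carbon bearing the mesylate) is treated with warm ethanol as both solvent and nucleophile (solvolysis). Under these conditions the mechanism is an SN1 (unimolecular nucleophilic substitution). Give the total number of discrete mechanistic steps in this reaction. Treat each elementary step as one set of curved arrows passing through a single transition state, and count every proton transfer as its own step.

Step 1: The C–O bond breaks with both electrons going to the mesylate; MsO⁻ leaves and a secondary carbocation remains.
Step 2: A 1,2-hydride shift from the adjacent isopropyl carbon moves the positive charge from the secondary centre to an adjacent carbon, generating a more stable tertiary carbocation.
Step 3: A lone pair on the oxygen of CH3CH2OH attacks the carbocation, forming a new C–O σ-bond and an oxonium ion.
Step 4: A second solvent molecule removes the proton on oxygen, giving the neutral ether product.
Total: 4 elementary steps.

4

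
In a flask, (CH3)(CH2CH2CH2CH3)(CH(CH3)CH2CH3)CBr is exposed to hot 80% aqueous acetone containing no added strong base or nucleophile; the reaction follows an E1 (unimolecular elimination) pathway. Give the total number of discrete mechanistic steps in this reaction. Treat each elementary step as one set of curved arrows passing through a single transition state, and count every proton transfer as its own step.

Step 1: Unassisted departure of Br⁻ (taking the C–Br bonding pair) generates a tertiary carbocation.
(No 1,2-shift: no single shift to an adjacent carbon would give a more stable cation.)
Step 2: A water molecule (solvent) deprotonates a β-carbon; as the C–H bond breaks, those electrons form the new alkene π bond.
Total: 2 elementary steps.

2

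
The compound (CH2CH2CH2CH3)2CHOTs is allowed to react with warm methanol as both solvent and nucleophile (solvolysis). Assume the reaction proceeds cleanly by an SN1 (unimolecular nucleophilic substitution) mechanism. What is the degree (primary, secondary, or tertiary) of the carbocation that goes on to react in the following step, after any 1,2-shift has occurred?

secondary

Step 1: Unassisted departure of TsO⁻ (taking the C–O bonding pair) generates a secondary carbocation.
No single 1,2-shift to an adjacent carbon would give a more-substituted cation, so no rearrangement occurs.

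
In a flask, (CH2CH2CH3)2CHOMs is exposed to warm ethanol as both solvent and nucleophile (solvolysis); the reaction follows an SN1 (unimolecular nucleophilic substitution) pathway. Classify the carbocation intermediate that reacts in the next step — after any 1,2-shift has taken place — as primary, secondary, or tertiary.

secondary

Step 1: Rate-determining heterolysis of the C–O bond gives MsO⁻ and a secondary carbocation.
No single 1,2-shift to an adjacent carbon would give a more-substituted cation, so no rearrangement occurs.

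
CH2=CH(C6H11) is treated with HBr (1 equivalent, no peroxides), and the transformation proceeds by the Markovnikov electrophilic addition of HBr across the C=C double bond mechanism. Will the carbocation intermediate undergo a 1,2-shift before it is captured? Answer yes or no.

The first-formed carbocation is secondary.
The adjacent cyclohexyl carbon already bears 2 other carbon substituents and has a hydrogen to migrate; after a 1,2-hydride shift from that carbon the positive charge sits on a tertiary centre.
Tertiary is more stable than secondary, so the shift occurs.

yes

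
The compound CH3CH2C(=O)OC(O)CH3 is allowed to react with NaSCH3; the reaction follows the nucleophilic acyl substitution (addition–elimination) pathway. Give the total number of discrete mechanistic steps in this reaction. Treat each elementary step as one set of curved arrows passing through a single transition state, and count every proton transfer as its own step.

Step 1: Nucleophilic addition of CH3S⁻ to the acyl carbon breaks the π(C=O) bond and yields a tetrahedral, anionic intermediate.
Step 2: Elimination step: re-formation of the carbonyl π bond drives out CH3CO2⁻, giving the new acyl compound.
Total: 2 elementary steps.

2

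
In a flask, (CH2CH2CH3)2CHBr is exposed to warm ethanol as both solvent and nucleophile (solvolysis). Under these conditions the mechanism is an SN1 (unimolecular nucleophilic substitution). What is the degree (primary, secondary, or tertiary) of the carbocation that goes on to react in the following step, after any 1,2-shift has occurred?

Step 1: Ionisation: the C–Br σ-bond cleaves heterolytically; both bonding electrons depart with Br⁻, leaving a secondary carbocation at the α-carbon.
No single 1,2-shift to an adjacent carbon would give a more-substituted cation, so no rearrangement occurs.

secondary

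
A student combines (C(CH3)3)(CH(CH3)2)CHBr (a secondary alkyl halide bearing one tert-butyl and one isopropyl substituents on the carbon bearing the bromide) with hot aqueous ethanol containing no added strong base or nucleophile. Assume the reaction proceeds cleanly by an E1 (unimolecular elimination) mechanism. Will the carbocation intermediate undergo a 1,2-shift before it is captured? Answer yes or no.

yes

The first-formed carbocation is secondary.
The adjacent isopropyl carbon already bears 2 other carbon substituents and has a hydrogen to migrate; after a 1,2-hydride shift from that carbon the positive charge sits on a tertiary centre.
Tertiary is more stable than secondary, so the shift occurs.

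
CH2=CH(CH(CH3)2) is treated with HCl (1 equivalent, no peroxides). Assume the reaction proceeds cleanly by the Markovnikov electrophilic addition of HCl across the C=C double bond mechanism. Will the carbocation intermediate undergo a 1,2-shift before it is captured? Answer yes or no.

The first-formed carbocation is secondary.
The adjacent isopropyl carbon already bears 2 other carbon substituents and has a hydrogen to migrate; after a 1,2-hydride shift from that carbon the positive charge sits on a tertiary centre.
Tertiary is more stable than secondary, so the shift occurs.

yes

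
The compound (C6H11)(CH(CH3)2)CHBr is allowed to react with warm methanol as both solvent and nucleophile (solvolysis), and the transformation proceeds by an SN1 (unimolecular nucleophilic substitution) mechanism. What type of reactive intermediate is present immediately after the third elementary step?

Step 1: The C–Br bond breaks with both electrons going to the bromide; Br⁻ leaves and a secondary carbocation remains.
Step 2: A 1,2-hydride shift from the adjacent cyclohexyl carbon moves the positive charge from the secondary centre to an adjacent carbon, generating a more stable tertiary carbocation.
Step 3: CH3OH donates an oxygen lone pair into the empty p orbital of the cation, giving a protonated ether (an oxonium ion).
After step 3 the species present is an oxonium ion.

oxonium ion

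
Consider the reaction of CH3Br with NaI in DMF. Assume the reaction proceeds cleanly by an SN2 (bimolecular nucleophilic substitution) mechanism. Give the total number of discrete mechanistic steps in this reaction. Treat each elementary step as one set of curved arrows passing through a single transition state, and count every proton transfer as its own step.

1

Step 1: Backside attack by I⁻ on the carbon bearing the bromide: the new C–I bond forms as the C–Br bond breaks, with Walden inversion at carbon.
Total: 1 elementary step.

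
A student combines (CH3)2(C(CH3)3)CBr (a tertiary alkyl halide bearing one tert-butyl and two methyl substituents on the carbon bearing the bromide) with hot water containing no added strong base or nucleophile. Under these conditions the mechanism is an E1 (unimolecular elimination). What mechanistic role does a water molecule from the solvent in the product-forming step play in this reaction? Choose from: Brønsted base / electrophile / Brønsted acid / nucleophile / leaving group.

Brønsted base

Step 2: A weak base (a water molecule from the solvent) removes a proton from a carbon adjacent to the cationic centre; the electrons of that C–H bond become the new π(C=C) bond, giving the alkene.
A water molecule from the solvent in the product-forming step accepts a proton in a proton-transfer step — a Brønsted base.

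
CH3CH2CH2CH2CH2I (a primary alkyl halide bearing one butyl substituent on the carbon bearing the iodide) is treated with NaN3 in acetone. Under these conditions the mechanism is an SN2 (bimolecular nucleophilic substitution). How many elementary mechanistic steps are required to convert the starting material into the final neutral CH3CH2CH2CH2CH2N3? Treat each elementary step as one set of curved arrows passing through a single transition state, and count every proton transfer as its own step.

Step 1: Backside attack by N3⁻ on the carbon bearing the iodide: the new C–N bond forms as the C–I bond breaks, with Walden inversion at carbon.
Total: 1 elementary step.

1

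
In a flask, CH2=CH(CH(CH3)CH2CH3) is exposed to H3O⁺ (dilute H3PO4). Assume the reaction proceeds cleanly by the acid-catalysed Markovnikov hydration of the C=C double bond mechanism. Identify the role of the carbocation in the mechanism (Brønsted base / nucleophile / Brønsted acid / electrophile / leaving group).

electrophile

Step 3: A lone pair on the oxygen of H2O attacks the carbocation, forming a C–O bond and an oxonium ion (a protonated alcohol).
The carbocation accepts an electron pair into an empty or π* orbital — it is the electrophile.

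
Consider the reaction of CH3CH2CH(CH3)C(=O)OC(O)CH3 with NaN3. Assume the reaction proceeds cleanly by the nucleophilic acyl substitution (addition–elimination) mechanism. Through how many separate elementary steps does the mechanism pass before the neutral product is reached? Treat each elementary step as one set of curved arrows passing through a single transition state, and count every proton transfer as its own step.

Step 1: Nucleophilic addition of N3⁻ to the acyl carbon breaks the π(C=O) bond and yields a tetrahedral, anionic intermediate.
Step 2: Elimination step: re-formation of the carbonyl π bond drives out CH3CO2⁻, giving the new acyl compound.
Total: 2 elementary steps.

2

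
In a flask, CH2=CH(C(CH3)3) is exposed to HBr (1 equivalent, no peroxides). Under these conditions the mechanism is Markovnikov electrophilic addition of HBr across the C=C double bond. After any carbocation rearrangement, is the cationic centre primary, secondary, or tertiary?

tertiary

Step 1: Electrophilic addition begins with the π(C=C) electrons forming a bond to the proton of HBr. Following Markovnikov's rule, the resulting cation is secondary. The H–Br bond breaks heterolytically, releasing Br⁻.
Step 2: A 1,2-methyl shift from the adjacent tert-butyl carbon moves the positive charge from the secondary centre to an adjacent carbon, generating a more stable tertiary carbocation.
The cation rearranges from secondary to tertiary via a 1,2-methyl shift from the adjacent tert-butyl carbon; the tertiary cation is what reacts next.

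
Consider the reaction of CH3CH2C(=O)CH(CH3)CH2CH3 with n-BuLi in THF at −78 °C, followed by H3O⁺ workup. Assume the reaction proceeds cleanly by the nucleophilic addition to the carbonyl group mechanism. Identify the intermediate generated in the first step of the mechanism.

Step 1: A lone pair / filled orbital on the carbanion-like carbon of n-BuLi attacks the electrophilic carbonyl carbon; the π(C=O) electrons shift onto oxygen, producing a tetrahedral alkoxide intermediate.
After step 1 the species present is a tetrahedral alkoxide intermediate.

tetrahedral alkoxide intermediate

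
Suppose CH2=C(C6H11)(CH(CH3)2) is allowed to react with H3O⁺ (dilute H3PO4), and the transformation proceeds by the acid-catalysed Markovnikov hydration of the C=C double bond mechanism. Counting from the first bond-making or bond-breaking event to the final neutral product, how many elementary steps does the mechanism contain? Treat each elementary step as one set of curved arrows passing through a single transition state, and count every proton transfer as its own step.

Step 1: The π electrons of the C=C bond attack a proton of H3O⁺; Markovnikov addition places the new C–H on the less-substituted alkene carbon, so the positive charge ends up on the more-substituted carbon — a tertiary carbocation. H2O is released.
(No 1,2-shift: no single shift to an adjacent carbon would give a more stable cation.)
Step 2: Nucleophilic capture of the cation by H2O produces the protonated alcohol (an oxonium ion).
Step 3: H2O removes a proton from the oxonium oxygen, regenerating H3O⁺ and giving the neutral alcohol.
Total: 3 elementary steps.

3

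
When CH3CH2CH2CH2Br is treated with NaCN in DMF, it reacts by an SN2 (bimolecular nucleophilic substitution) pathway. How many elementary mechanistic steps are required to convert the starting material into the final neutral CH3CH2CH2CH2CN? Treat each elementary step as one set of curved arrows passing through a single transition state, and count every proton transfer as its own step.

Step 1: CN⁻ attacks the back face of the α-carbon while Br⁻ departs with the C–Br bonding pair — a single concerted displacement through a pentacoordinate transition state.
Total: 1 elementary step.

1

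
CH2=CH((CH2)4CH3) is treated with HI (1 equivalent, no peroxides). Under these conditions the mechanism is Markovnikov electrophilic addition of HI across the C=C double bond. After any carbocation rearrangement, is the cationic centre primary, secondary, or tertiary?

Step 1: Electrophilic addition begins with the π(C=C) electrons forming a bond to the proton of HI. Following Markovnikov's rule, the resulting cation is secondary. The H–I bond breaks heterolytically, releasing I⁻.
No single 1,2-shift to an adjacent carbon would give a more-substituted cation, so no rearrangement occurs.

secondary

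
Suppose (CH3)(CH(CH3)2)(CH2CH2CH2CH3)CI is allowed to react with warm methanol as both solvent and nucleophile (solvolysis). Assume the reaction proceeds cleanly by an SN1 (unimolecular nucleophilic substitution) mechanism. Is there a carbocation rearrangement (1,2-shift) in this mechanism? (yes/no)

no

The first-formed carbocation is tertiary.
No single 1,2-shift to an adjacent carbon would produce a more-substituted cation than the one already present, so no rearrangement occurs.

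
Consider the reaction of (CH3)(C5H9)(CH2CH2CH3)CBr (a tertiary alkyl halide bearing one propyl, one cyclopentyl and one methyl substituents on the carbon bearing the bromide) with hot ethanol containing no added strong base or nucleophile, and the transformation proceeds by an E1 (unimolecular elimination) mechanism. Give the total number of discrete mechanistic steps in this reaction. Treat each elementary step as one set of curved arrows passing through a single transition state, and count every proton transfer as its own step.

2

Step 1: Unassisted departure of Br⁻ (taking the C–Br bonding pair) generates a tertiary carbocation.
(No 1,2-shift: no single shift to an adjacent carbon would give a more stable cation.)
Step 2: A weak base (an ethanol molecule from the solvent) removes a proton from a carbon adjacent to the cationic centre; the electrons of that C–H bond become the new π(C=C) bond, giving the alkene.
Total: 2 elementary steps.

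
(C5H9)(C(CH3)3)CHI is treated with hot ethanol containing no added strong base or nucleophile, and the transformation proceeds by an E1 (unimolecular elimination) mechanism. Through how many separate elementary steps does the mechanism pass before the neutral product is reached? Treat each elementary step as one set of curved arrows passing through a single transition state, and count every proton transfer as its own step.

Step 1: The C–I bond breaks with both electrons going to the iodide; I⁻ leaves and a secondary carbocation remains.
Step 2: Carbocation rearrangement: a 1,2-hydride shift from the adjacent cyclopentyl carbon converts the initially-formed secondary cation into the more stable tertiary cation.
Step 3: A weak base (an ethanol molecule from the solvent) removes a proton from a carbon adjacent to the cationic centre; the electrons of that C–H bond become the new π(C=C) bond, giving the alkene.
Total: 3 elementary steps.

3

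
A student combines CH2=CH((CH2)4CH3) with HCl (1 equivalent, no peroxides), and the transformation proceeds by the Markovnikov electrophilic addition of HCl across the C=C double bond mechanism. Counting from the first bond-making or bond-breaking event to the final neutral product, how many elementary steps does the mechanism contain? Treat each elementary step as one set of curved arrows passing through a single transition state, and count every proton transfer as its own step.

Step 1: Protonation of the alkene by HCl: the π bond acts as the nucleophile and picks up H⁺, giving the more stable (Markovnikov) secondary carbocation. The H–Cl bond breaks heterolytically, releasing Cl⁻.
(No 1,2-shift: no single shift to an adjacent carbon would give a more stable cation.)
Step 2: Cl⁻ captures the cation: a lone pair on Cl⁻ fills the empty p orbital, producing the alkyl halide product.
Total: 2 elementary steps.

2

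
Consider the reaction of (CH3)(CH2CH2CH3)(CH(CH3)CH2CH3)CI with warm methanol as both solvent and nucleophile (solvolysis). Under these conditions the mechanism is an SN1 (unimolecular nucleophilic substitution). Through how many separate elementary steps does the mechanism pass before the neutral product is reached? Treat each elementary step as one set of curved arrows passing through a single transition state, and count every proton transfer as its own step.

3

Step 1: Unassisted departure of I⁻ (taking the C–I bonding pair) generates a tertiary carbocation.
(No 1,2-shift: no single shift to an adjacent carbon would give a more stable cation.)
Step 2: Nucleophilic capture: the oxygen of CH3OH bonds to the cationic carbon, producing an oxonium-ion intermediate.
Step 3: Deprotonation of the oxonium oxygen by solvent methanol yields the neutral ether.
Total: 3 elementary steps.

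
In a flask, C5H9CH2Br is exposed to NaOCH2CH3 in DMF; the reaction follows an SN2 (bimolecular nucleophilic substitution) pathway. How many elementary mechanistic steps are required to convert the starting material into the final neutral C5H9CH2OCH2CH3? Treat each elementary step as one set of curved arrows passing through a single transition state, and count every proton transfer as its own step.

Step 1: CH3CH2O⁻ attacks the back face of the α-carbon while Br⁻ departs with the C–Br bonding pair — a single concerted displacement through a pentacoordinate transition state.
Total: 1 elementary step.

1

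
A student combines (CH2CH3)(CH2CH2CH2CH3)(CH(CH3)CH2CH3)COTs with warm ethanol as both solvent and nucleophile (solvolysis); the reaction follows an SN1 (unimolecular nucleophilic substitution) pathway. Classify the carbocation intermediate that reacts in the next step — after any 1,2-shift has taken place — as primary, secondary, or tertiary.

tertiary

Step 1: The C–O bond breaks with both electrons going to the tosylate; TsO⁻ leaves and a tertiary carbocation remains.
No single 1,2-shift to an adjacent carbon would give a more-substituted cation, so no rearrangement occurs.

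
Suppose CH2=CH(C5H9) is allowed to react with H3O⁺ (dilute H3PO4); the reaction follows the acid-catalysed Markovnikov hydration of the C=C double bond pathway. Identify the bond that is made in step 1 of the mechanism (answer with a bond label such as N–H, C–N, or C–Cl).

Step 1: Protonation of the alkene by H3O⁺: the π bond acts as the nucleophile and picks up H⁺, giving the more stable (Markovnikov) secondary carbocation. H2O is released.
The bond formed in this step is the C–H bond.

C–H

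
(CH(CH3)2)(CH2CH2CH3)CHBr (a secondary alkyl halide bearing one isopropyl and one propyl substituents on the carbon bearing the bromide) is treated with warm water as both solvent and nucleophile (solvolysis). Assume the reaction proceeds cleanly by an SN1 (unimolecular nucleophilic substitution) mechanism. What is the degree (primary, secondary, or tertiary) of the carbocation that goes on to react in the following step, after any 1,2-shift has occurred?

Step 1: Ionisation: the C–Br σ-bond cleaves heterolytically; both bonding electrons depart with Br⁻, leaving a secondary carbocation at the α-carbon.
Step 2: Carbocation rearrangement: a 1,2-hydride shift from the adjacent isopropyl carbon converts the initially-formed secondary cation into the more stable tertiary cation.
The cation rearranges from secondary to tertiary via a 1,2-hydride shift from the adjacent isopropyl carbon; the tertiary cation is what reacts next.

tertiary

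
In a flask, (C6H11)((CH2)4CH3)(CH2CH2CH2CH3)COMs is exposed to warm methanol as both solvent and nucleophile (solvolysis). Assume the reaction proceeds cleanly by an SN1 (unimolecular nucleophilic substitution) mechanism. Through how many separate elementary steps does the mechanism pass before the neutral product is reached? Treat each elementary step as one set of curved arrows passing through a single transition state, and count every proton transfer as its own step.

Step 1: Ionisation: the C–O σ-bond cleaves heterolytically; both bonding electrons depart with MsO⁻, leaving a tertiary carbocation at the α-carbon.
(No 1,2-shift: no single shift to an adjacent carbon would give a more stable cation.)
Step 2: CH3OH donates an oxygen lone pair into the empty p orbital of the cation, giving a protonated ether (an oxonium ion).
Step 3: Proton transfer from the O–H of the oxonium ion to a solvent molecule delivers the neutral ether.
Total: 3 elementary steps.

3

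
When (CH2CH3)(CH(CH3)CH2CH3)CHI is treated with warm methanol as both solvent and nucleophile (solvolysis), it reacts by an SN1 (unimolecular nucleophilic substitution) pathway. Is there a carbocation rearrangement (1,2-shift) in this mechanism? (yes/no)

yes

The first-formed carbocation is secondary.
The adjacent sec-butyl carbon already bears 2 other carbon substituents and has a hydrogen to migrate; after a 1,2-hydride shift from that carbon the positive charge sits on a tertiary centre.
Tertiary is more stable than secondary, so the shift occurs.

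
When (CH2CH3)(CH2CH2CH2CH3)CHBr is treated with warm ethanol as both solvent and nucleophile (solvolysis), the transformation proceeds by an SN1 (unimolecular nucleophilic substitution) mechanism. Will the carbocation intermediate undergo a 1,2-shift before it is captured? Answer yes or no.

no

The first-formed carbocation is secondary.
No single 1,2-shift to an adjacent carbon would produce a more-substituted cation than the one already present, so no rearrangement occurs.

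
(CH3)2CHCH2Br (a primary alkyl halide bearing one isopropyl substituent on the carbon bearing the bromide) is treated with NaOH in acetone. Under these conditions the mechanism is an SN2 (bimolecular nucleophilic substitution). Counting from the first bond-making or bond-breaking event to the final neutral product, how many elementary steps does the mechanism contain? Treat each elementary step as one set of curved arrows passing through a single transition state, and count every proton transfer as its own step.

Step 1: The hydroxide nucleophile donates a lone pair from O to the α-carbon in a backside attack; simultaneously the C–Br σ-bond breaks and both of its electrons leave with Br⁻. One concerted step with inversion of configuration.
Total: 1 elementary step.

1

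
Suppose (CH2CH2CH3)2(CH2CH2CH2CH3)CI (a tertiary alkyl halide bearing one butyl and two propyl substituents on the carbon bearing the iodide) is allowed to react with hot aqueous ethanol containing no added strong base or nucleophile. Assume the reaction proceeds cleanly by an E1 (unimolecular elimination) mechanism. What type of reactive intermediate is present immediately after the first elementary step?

Step 1: The C–I bond breaks with both electrons going to the iodide; I⁻ leaves and a tertiary carbocation remains.
After step 1 the species present is a tertiary carbocation.

tertiary carbocation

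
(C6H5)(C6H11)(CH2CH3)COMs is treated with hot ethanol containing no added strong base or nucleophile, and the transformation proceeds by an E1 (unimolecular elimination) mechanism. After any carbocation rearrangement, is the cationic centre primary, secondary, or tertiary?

Step 1: The C–O bond breaks with both electrons going to the mesylate; MsO⁻ leaves and a tertiary carbocation remains.
No single 1,2-shift to an adjacent carbon would give a more-substituted cation, so no rearrangement occurs.

tertiary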